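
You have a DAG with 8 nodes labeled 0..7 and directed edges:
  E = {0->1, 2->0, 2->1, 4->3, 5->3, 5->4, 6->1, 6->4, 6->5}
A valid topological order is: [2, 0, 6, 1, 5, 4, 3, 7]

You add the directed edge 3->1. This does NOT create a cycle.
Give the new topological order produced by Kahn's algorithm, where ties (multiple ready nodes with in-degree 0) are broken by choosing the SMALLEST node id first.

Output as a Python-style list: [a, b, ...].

Answer: [2, 0, 6, 5, 4, 3, 1, 7]

Derivation:
Old toposort: [2, 0, 6, 1, 5, 4, 3, 7]
Added edge: 3->1
Position of 3 (6) > position of 1 (3). Must reorder: 3 must now come before 1.
Run Kahn's algorithm (break ties by smallest node id):
  initial in-degrees: [1, 4, 0, 2, 2, 1, 0, 0]
  ready (indeg=0): [2, 6, 7]
  pop 2: indeg[0]->0; indeg[1]->3 | ready=[0, 6, 7] | order so far=[2]
  pop 0: indeg[1]->2 | ready=[6, 7] | order so far=[2, 0]
  pop 6: indeg[1]->1; indeg[4]->1; indeg[5]->0 | ready=[5, 7] | order so far=[2, 0, 6]
  pop 5: indeg[3]->1; indeg[4]->0 | ready=[4, 7] | order so far=[2, 0, 6, 5]
  pop 4: indeg[3]->0 | ready=[3, 7] | order so far=[2, 0, 6, 5, 4]
  pop 3: indeg[1]->0 | ready=[1, 7] | order so far=[2, 0, 6, 5, 4, 3]
  pop 1: no out-edges | ready=[7] | order so far=[2, 0, 6, 5, 4, 3, 1]
  pop 7: no out-edges | ready=[] | order so far=[2, 0, 6, 5, 4, 3, 1, 7]
  Result: [2, 0, 6, 5, 4, 3, 1, 7]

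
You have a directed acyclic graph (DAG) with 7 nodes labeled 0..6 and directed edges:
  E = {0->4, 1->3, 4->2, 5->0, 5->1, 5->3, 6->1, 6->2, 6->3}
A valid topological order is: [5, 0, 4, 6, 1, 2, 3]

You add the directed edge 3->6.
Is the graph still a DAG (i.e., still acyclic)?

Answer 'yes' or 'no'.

Answer: no

Derivation:
Given toposort: [5, 0, 4, 6, 1, 2, 3]
Position of 3: index 6; position of 6: index 3
New edge 3->6: backward (u after v in old order)
Backward edge: old toposort is now invalid. Check if this creates a cycle.
Does 6 already reach 3? Reachable from 6: [1, 2, 3, 6]. YES -> cycle!
Still a DAG? no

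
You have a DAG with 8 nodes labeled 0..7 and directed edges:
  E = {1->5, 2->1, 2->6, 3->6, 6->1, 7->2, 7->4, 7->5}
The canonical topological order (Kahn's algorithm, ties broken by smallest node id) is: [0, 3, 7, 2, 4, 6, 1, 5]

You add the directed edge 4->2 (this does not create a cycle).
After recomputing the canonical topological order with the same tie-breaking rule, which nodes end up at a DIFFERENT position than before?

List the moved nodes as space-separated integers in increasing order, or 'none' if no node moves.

Old toposort: [0, 3, 7, 2, 4, 6, 1, 5]
Added edge 4->2
Recompute Kahn (smallest-id tiebreak):
  initial in-degrees: [0, 2, 2, 0, 1, 2, 2, 0]
  ready (indeg=0): [0, 3, 7]
  pop 0: no out-edges | ready=[3, 7] | order so far=[0]
  pop 3: indeg[6]->1 | ready=[7] | order so far=[0, 3]
  pop 7: indeg[2]->1; indeg[4]->0; indeg[5]->1 | ready=[4] | order so far=[0, 3, 7]
  pop 4: indeg[2]->0 | ready=[2] | order so far=[0, 3, 7, 4]
  pop 2: indeg[1]->1; indeg[6]->0 | ready=[6] | order so far=[0, 3, 7, 4, 2]
  pop 6: indeg[1]->0 | ready=[1] | order so far=[0, 3, 7, 4, 2, 6]
  pop 1: indeg[5]->0 | ready=[5] | order so far=[0, 3, 7, 4, 2, 6, 1]
  pop 5: no out-edges | ready=[] | order so far=[0, 3, 7, 4, 2, 6, 1, 5]
New canonical toposort: [0, 3, 7, 4, 2, 6, 1, 5]
Compare positions:
  Node 0: index 0 -> 0 (same)
  Node 1: index 6 -> 6 (same)
  Node 2: index 3 -> 4 (moved)
  Node 3: index 1 -> 1 (same)
  Node 4: index 4 -> 3 (moved)
  Node 5: index 7 -> 7 (same)
  Node 6: index 5 -> 5 (same)
  Node 7: index 2 -> 2 (same)
Nodes that changed position: 2 4

Answer: 2 4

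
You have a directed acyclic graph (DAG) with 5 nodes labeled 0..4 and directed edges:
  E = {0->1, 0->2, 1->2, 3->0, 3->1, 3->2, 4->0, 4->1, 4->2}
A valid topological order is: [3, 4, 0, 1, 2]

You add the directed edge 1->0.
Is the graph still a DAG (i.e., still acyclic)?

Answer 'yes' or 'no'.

Answer: no

Derivation:
Given toposort: [3, 4, 0, 1, 2]
Position of 1: index 3; position of 0: index 2
New edge 1->0: backward (u after v in old order)
Backward edge: old toposort is now invalid. Check if this creates a cycle.
Does 0 already reach 1? Reachable from 0: [0, 1, 2]. YES -> cycle!
Still a DAG? no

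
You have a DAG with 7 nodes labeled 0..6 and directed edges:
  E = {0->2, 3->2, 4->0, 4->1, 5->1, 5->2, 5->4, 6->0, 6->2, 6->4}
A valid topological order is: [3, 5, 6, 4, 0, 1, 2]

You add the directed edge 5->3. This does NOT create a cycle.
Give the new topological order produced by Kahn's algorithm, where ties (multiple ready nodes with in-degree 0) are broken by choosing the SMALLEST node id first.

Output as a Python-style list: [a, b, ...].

Old toposort: [3, 5, 6, 4, 0, 1, 2]
Added edge: 5->3
Position of 5 (1) > position of 3 (0). Must reorder: 5 must now come before 3.
Run Kahn's algorithm (break ties by smallest node id):
  initial in-degrees: [2, 2, 4, 1, 2, 0, 0]
  ready (indeg=0): [5, 6]
  pop 5: indeg[1]->1; indeg[2]->3; indeg[3]->0; indeg[4]->1 | ready=[3, 6] | order so far=[5]
  pop 3: indeg[2]->2 | ready=[6] | order so far=[5, 3]
  pop 6: indeg[0]->1; indeg[2]->1; indeg[4]->0 | ready=[4] | order so far=[5, 3, 6]
  pop 4: indeg[0]->0; indeg[1]->0 | ready=[0, 1] | order so far=[5, 3, 6, 4]
  pop 0: indeg[2]->0 | ready=[1, 2] | order so far=[5, 3, 6, 4, 0]
  pop 1: no out-edges | ready=[2] | order so far=[5, 3, 6, 4, 0, 1]
  pop 2: no out-edges | ready=[] | order so far=[5, 3, 6, 4, 0, 1, 2]
  Result: [5, 3, 6, 4, 0, 1, 2]

Answer: [5, 3, 6, 4, 0, 1, 2]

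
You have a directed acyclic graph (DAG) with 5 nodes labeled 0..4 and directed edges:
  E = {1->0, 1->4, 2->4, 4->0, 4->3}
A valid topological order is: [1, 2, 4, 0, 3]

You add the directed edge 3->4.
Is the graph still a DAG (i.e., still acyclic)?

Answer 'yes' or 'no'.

Given toposort: [1, 2, 4, 0, 3]
Position of 3: index 4; position of 4: index 2
New edge 3->4: backward (u after v in old order)
Backward edge: old toposort is now invalid. Check if this creates a cycle.
Does 4 already reach 3? Reachable from 4: [0, 3, 4]. YES -> cycle!
Still a DAG? no

Answer: no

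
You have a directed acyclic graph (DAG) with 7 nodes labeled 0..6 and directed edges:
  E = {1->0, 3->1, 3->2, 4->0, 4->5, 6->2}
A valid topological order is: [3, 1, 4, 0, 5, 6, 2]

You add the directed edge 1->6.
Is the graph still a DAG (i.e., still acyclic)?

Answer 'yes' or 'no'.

Given toposort: [3, 1, 4, 0, 5, 6, 2]
Position of 1: index 1; position of 6: index 5
New edge 1->6: forward
Forward edge: respects the existing order. Still a DAG, same toposort still valid.
Still a DAG? yes

Answer: yes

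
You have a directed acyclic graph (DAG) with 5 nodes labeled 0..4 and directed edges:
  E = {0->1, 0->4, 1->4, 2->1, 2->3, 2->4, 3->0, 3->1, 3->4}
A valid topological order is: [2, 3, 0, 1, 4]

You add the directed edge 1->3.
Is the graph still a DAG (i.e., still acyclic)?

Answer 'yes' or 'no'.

Given toposort: [2, 3, 0, 1, 4]
Position of 1: index 3; position of 3: index 1
New edge 1->3: backward (u after v in old order)
Backward edge: old toposort is now invalid. Check if this creates a cycle.
Does 3 already reach 1? Reachable from 3: [0, 1, 3, 4]. YES -> cycle!
Still a DAG? no

Answer: no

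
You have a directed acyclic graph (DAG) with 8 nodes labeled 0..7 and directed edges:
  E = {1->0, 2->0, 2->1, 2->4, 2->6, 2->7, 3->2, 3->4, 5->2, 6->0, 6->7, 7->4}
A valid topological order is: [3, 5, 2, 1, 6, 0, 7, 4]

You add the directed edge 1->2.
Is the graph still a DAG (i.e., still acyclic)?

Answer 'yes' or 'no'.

Answer: no

Derivation:
Given toposort: [3, 5, 2, 1, 6, 0, 7, 4]
Position of 1: index 3; position of 2: index 2
New edge 1->2: backward (u after v in old order)
Backward edge: old toposort is now invalid. Check if this creates a cycle.
Does 2 already reach 1? Reachable from 2: [0, 1, 2, 4, 6, 7]. YES -> cycle!
Still a DAG? no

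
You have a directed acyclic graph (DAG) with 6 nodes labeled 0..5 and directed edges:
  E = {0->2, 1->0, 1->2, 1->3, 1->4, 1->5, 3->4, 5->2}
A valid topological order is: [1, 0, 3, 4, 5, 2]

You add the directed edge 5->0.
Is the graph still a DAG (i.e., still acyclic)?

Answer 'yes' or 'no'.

Given toposort: [1, 0, 3, 4, 5, 2]
Position of 5: index 4; position of 0: index 1
New edge 5->0: backward (u after v in old order)
Backward edge: old toposort is now invalid. Check if this creates a cycle.
Does 0 already reach 5? Reachable from 0: [0, 2]. NO -> still a DAG (reorder needed).
Still a DAG? yes

Answer: yes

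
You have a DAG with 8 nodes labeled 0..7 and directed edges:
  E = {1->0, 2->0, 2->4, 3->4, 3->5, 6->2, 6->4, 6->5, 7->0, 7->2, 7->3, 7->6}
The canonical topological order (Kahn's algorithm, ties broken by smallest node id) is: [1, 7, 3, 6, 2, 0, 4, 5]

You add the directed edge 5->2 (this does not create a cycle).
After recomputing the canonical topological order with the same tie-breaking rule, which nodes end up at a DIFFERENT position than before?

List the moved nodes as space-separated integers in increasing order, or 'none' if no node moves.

Old toposort: [1, 7, 3, 6, 2, 0, 4, 5]
Added edge 5->2
Recompute Kahn (smallest-id tiebreak):
  initial in-degrees: [3, 0, 3, 1, 3, 2, 1, 0]
  ready (indeg=0): [1, 7]
  pop 1: indeg[0]->2 | ready=[7] | order so far=[1]
  pop 7: indeg[0]->1; indeg[2]->2; indeg[3]->0; indeg[6]->0 | ready=[3, 6] | order so far=[1, 7]
  pop 3: indeg[4]->2; indeg[5]->1 | ready=[6] | order so far=[1, 7, 3]
  pop 6: indeg[2]->1; indeg[4]->1; indeg[5]->0 | ready=[5] | order so far=[1, 7, 3, 6]
  pop 5: indeg[2]->0 | ready=[2] | order so far=[1, 7, 3, 6, 5]
  pop 2: indeg[0]->0; indeg[4]->0 | ready=[0, 4] | order so far=[1, 7, 3, 6, 5, 2]
  pop 0: no out-edges | ready=[4] | order so far=[1, 7, 3, 6, 5, 2, 0]
  pop 4: no out-edges | ready=[] | order so far=[1, 7, 3, 6, 5, 2, 0, 4]
New canonical toposort: [1, 7, 3, 6, 5, 2, 0, 4]
Compare positions:
  Node 0: index 5 -> 6 (moved)
  Node 1: index 0 -> 0 (same)
  Node 2: index 4 -> 5 (moved)
  Node 3: index 2 -> 2 (same)
  Node 4: index 6 -> 7 (moved)
  Node 5: index 7 -> 4 (moved)
  Node 6: index 3 -> 3 (same)
  Node 7: index 1 -> 1 (same)
Nodes that changed position: 0 2 4 5

Answer: 0 2 4 5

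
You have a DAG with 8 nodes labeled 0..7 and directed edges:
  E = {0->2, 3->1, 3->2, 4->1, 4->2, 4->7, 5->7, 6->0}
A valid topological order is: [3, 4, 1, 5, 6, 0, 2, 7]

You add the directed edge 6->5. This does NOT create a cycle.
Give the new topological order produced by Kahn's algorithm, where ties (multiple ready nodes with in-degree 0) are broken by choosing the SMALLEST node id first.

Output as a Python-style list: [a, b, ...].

Answer: [3, 4, 1, 6, 0, 2, 5, 7]

Derivation:
Old toposort: [3, 4, 1, 5, 6, 0, 2, 7]
Added edge: 6->5
Position of 6 (4) > position of 5 (3). Must reorder: 6 must now come before 5.
Run Kahn's algorithm (break ties by smallest node id):
  initial in-degrees: [1, 2, 3, 0, 0, 1, 0, 2]
  ready (indeg=0): [3, 4, 6]
  pop 3: indeg[1]->1; indeg[2]->2 | ready=[4, 6] | order so far=[3]
  pop 4: indeg[1]->0; indeg[2]->1; indeg[7]->1 | ready=[1, 6] | order so far=[3, 4]
  pop 1: no out-edges | ready=[6] | order so far=[3, 4, 1]
  pop 6: indeg[0]->0; indeg[5]->0 | ready=[0, 5] | order so far=[3, 4, 1, 6]
  pop 0: indeg[2]->0 | ready=[2, 5] | order so far=[3, 4, 1, 6, 0]
  pop 2: no out-edges | ready=[5] | order so far=[3, 4, 1, 6, 0, 2]
  pop 5: indeg[7]->0 | ready=[7] | order so far=[3, 4, 1, 6, 0, 2, 5]
  pop 7: no out-edges | ready=[] | order so far=[3, 4, 1, 6, 0, 2, 5, 7]
  Result: [3, 4, 1, 6, 0, 2, 5, 7]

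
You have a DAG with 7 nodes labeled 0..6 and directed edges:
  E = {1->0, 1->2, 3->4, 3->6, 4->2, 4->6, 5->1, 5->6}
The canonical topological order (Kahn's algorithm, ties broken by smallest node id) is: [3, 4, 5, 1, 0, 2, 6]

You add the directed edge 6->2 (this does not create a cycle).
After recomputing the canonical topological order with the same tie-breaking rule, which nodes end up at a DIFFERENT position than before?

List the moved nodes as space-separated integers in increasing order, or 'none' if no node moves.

Old toposort: [3, 4, 5, 1, 0, 2, 6]
Added edge 6->2
Recompute Kahn (smallest-id tiebreak):
  initial in-degrees: [1, 1, 3, 0, 1, 0, 3]
  ready (indeg=0): [3, 5]
  pop 3: indeg[4]->0; indeg[6]->2 | ready=[4, 5] | order so far=[3]
  pop 4: indeg[2]->2; indeg[6]->1 | ready=[5] | order so far=[3, 4]
  pop 5: indeg[1]->0; indeg[6]->0 | ready=[1, 6] | order so far=[3, 4, 5]
  pop 1: indeg[0]->0; indeg[2]->1 | ready=[0, 6] | order so far=[3, 4, 5, 1]
  pop 0: no out-edges | ready=[6] | order so far=[3, 4, 5, 1, 0]
  pop 6: indeg[2]->0 | ready=[2] | order so far=[3, 4, 5, 1, 0, 6]
  pop 2: no out-edges | ready=[] | order so far=[3, 4, 5, 1, 0, 6, 2]
New canonical toposort: [3, 4, 5, 1, 0, 6, 2]
Compare positions:
  Node 0: index 4 -> 4 (same)
  Node 1: index 3 -> 3 (same)
  Node 2: index 5 -> 6 (moved)
  Node 3: index 0 -> 0 (same)
  Node 4: index 1 -> 1 (same)
  Node 5: index 2 -> 2 (same)
  Node 6: index 6 -> 5 (moved)
Nodes that changed position: 2 6

Answer: 2 6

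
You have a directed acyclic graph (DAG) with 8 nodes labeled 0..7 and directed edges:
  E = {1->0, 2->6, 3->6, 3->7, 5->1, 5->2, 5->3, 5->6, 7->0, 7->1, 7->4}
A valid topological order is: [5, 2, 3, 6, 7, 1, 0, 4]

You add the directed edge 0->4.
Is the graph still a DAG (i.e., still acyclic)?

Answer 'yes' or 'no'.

Given toposort: [5, 2, 3, 6, 7, 1, 0, 4]
Position of 0: index 6; position of 4: index 7
New edge 0->4: forward
Forward edge: respects the existing order. Still a DAG, same toposort still valid.
Still a DAG? yes

Answer: yes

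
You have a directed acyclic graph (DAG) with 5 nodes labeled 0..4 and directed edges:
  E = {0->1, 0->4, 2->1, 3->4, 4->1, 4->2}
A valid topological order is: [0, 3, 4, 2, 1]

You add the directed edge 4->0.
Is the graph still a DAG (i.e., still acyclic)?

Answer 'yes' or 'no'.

Given toposort: [0, 3, 4, 2, 1]
Position of 4: index 2; position of 0: index 0
New edge 4->0: backward (u after v in old order)
Backward edge: old toposort is now invalid. Check if this creates a cycle.
Does 0 already reach 4? Reachable from 0: [0, 1, 2, 4]. YES -> cycle!
Still a DAG? no

Answer: no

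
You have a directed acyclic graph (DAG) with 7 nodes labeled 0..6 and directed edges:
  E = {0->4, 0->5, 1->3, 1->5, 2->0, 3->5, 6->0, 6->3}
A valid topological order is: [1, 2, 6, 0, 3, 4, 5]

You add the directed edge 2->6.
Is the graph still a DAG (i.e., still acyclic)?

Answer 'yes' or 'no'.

Given toposort: [1, 2, 6, 0, 3, 4, 5]
Position of 2: index 1; position of 6: index 2
New edge 2->6: forward
Forward edge: respects the existing order. Still a DAG, same toposort still valid.
Still a DAG? yes

Answer: yes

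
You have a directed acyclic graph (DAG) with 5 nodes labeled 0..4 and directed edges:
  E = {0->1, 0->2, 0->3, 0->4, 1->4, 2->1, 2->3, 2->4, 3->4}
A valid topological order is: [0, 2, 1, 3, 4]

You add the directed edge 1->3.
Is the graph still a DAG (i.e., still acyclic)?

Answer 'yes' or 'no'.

Given toposort: [0, 2, 1, 3, 4]
Position of 1: index 2; position of 3: index 3
New edge 1->3: forward
Forward edge: respects the existing order. Still a DAG, same toposort still valid.
Still a DAG? yes

Answer: yes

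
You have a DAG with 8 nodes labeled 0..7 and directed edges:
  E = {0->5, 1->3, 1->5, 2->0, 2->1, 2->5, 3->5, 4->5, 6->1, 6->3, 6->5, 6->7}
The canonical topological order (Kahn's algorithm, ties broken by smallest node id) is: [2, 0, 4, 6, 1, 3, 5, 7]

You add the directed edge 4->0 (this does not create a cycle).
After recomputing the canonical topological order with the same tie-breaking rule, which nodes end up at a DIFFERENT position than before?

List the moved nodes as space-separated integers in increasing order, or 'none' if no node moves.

Answer: 0 4

Derivation:
Old toposort: [2, 0, 4, 6, 1, 3, 5, 7]
Added edge 4->0
Recompute Kahn (smallest-id tiebreak):
  initial in-degrees: [2, 2, 0, 2, 0, 6, 0, 1]
  ready (indeg=0): [2, 4, 6]
  pop 2: indeg[0]->1; indeg[1]->1; indeg[5]->5 | ready=[4, 6] | order so far=[2]
  pop 4: indeg[0]->0; indeg[5]->4 | ready=[0, 6] | order so far=[2, 4]
  pop 0: indeg[5]->3 | ready=[6] | order so far=[2, 4, 0]
  pop 6: indeg[1]->0; indeg[3]->1; indeg[5]->2; indeg[7]->0 | ready=[1, 7] | order so far=[2, 4, 0, 6]
  pop 1: indeg[3]->0; indeg[5]->1 | ready=[3, 7] | order so far=[2, 4, 0, 6, 1]
  pop 3: indeg[5]->0 | ready=[5, 7] | order so far=[2, 4, 0, 6, 1, 3]
  pop 5: no out-edges | ready=[7] | order so far=[2, 4, 0, 6, 1, 3, 5]
  pop 7: no out-edges | ready=[] | order so far=[2, 4, 0, 6, 1, 3, 5, 7]
New canonical toposort: [2, 4, 0, 6, 1, 3, 5, 7]
Compare positions:
  Node 0: index 1 -> 2 (moved)
  Node 1: index 4 -> 4 (same)
  Node 2: index 0 -> 0 (same)
  Node 3: index 5 -> 5 (same)
  Node 4: index 2 -> 1 (moved)
  Node 5: index 6 -> 6 (same)
  Node 6: index 3 -> 3 (same)
  Node 7: index 7 -> 7 (same)
Nodes that changed position: 0 4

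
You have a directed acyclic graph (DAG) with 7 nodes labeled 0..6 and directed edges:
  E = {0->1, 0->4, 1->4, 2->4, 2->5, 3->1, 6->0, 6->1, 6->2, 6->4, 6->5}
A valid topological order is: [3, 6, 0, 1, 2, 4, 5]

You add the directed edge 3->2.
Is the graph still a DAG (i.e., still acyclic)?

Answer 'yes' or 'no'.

Given toposort: [3, 6, 0, 1, 2, 4, 5]
Position of 3: index 0; position of 2: index 4
New edge 3->2: forward
Forward edge: respects the existing order. Still a DAG, same toposort still valid.
Still a DAG? yes

Answer: yes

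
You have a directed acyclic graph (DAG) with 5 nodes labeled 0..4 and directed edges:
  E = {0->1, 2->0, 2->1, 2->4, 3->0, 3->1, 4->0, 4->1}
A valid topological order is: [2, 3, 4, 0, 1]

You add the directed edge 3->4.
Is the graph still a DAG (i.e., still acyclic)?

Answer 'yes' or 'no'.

Given toposort: [2, 3, 4, 0, 1]
Position of 3: index 1; position of 4: index 2
New edge 3->4: forward
Forward edge: respects the existing order. Still a DAG, same toposort still valid.
Still a DAG? yes

Answer: yes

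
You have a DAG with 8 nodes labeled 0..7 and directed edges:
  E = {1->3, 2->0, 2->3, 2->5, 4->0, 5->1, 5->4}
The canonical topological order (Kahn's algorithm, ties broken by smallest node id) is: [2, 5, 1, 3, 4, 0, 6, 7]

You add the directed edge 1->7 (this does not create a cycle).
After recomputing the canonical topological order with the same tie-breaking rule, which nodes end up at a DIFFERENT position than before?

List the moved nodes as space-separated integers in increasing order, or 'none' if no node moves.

Answer: none

Derivation:
Old toposort: [2, 5, 1, 3, 4, 0, 6, 7]
Added edge 1->7
Recompute Kahn (smallest-id tiebreak):
  initial in-degrees: [2, 1, 0, 2, 1, 1, 0, 1]
  ready (indeg=0): [2, 6]
  pop 2: indeg[0]->1; indeg[3]->1; indeg[5]->0 | ready=[5, 6] | order so far=[2]
  pop 5: indeg[1]->0; indeg[4]->0 | ready=[1, 4, 6] | order so far=[2, 5]
  pop 1: indeg[3]->0; indeg[7]->0 | ready=[3, 4, 6, 7] | order so far=[2, 5, 1]
  pop 3: no out-edges | ready=[4, 6, 7] | order so far=[2, 5, 1, 3]
  pop 4: indeg[0]->0 | ready=[0, 6, 7] | order so far=[2, 5, 1, 3, 4]
  pop 0: no out-edges | ready=[6, 7] | order so far=[2, 5, 1, 3, 4, 0]
  pop 6: no out-edges | ready=[7] | order so far=[2, 5, 1, 3, 4, 0, 6]
  pop 7: no out-edges | ready=[] | order so far=[2, 5, 1, 3, 4, 0, 6, 7]
New canonical toposort: [2, 5, 1, 3, 4, 0, 6, 7]
Compare positions:
  Node 0: index 5 -> 5 (same)
  Node 1: index 2 -> 2 (same)
  Node 2: index 0 -> 0 (same)
  Node 3: index 3 -> 3 (same)
  Node 4: index 4 -> 4 (same)
  Node 5: index 1 -> 1 (same)
  Node 6: index 6 -> 6 (same)
  Node 7: index 7 -> 7 (same)
Nodes that changed position: none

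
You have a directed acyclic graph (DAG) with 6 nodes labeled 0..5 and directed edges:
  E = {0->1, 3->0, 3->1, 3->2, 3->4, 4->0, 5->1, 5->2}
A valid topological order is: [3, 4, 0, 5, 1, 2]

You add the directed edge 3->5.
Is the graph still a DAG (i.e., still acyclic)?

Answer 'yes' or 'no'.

Answer: yes

Derivation:
Given toposort: [3, 4, 0, 5, 1, 2]
Position of 3: index 0; position of 5: index 3
New edge 3->5: forward
Forward edge: respects the existing order. Still a DAG, same toposort still valid.
Still a DAG? yes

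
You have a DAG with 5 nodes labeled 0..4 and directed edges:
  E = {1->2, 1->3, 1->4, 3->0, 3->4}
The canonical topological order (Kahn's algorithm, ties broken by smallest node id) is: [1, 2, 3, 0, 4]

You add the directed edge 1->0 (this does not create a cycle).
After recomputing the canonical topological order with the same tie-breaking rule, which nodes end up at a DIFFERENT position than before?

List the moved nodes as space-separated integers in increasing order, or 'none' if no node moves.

Answer: none

Derivation:
Old toposort: [1, 2, 3, 0, 4]
Added edge 1->0
Recompute Kahn (smallest-id tiebreak):
  initial in-degrees: [2, 0, 1, 1, 2]
  ready (indeg=0): [1]
  pop 1: indeg[0]->1; indeg[2]->0; indeg[3]->0; indeg[4]->1 | ready=[2, 3] | order so far=[1]
  pop 2: no out-edges | ready=[3] | order so far=[1, 2]
  pop 3: indeg[0]->0; indeg[4]->0 | ready=[0, 4] | order so far=[1, 2, 3]
  pop 0: no out-edges | ready=[4] | order so far=[1, 2, 3, 0]
  pop 4: no out-edges | ready=[] | order so far=[1, 2, 3, 0, 4]
New canonical toposort: [1, 2, 3, 0, 4]
Compare positions:
  Node 0: index 3 -> 3 (same)
  Node 1: index 0 -> 0 (same)
  Node 2: index 1 -> 1 (same)
  Node 3: index 2 -> 2 (same)
  Node 4: index 4 -> 4 (same)
Nodes that changed position: none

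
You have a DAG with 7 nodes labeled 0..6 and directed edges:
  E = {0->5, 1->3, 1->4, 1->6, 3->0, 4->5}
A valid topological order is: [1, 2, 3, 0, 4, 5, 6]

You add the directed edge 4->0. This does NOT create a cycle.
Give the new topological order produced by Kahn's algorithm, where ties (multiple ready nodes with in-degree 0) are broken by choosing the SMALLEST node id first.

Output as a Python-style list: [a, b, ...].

Old toposort: [1, 2, 3, 0, 4, 5, 6]
Added edge: 4->0
Position of 4 (4) > position of 0 (3). Must reorder: 4 must now come before 0.
Run Kahn's algorithm (break ties by smallest node id):
  initial in-degrees: [2, 0, 0, 1, 1, 2, 1]
  ready (indeg=0): [1, 2]
  pop 1: indeg[3]->0; indeg[4]->0; indeg[6]->0 | ready=[2, 3, 4, 6] | order so far=[1]
  pop 2: no out-edges | ready=[3, 4, 6] | order so far=[1, 2]
  pop 3: indeg[0]->1 | ready=[4, 6] | order so far=[1, 2, 3]
  pop 4: indeg[0]->0; indeg[5]->1 | ready=[0, 6] | order so far=[1, 2, 3, 4]
  pop 0: indeg[5]->0 | ready=[5, 6] | order so far=[1, 2, 3, 4, 0]
  pop 5: no out-edges | ready=[6] | order so far=[1, 2, 3, 4, 0, 5]
  pop 6: no out-edges | ready=[] | order so far=[1, 2, 3, 4, 0, 5, 6]
  Result: [1, 2, 3, 4, 0, 5, 6]

Answer: [1, 2, 3, 4, 0, 5, 6]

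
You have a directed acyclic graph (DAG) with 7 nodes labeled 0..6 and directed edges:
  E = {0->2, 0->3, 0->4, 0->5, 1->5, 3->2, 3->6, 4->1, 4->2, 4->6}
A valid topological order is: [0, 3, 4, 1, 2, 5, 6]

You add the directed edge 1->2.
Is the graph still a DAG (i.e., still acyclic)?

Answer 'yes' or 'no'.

Answer: yes

Derivation:
Given toposort: [0, 3, 4, 1, 2, 5, 6]
Position of 1: index 3; position of 2: index 4
New edge 1->2: forward
Forward edge: respects the existing order. Still a DAG, same toposort still valid.
Still a DAG? yes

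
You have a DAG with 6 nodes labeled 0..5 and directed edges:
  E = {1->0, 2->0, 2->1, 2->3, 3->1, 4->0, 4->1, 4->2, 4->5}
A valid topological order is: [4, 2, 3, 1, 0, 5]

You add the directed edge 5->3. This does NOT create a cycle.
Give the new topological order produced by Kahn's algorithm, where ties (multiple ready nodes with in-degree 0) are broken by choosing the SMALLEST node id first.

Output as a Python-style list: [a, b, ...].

Answer: [4, 2, 5, 3, 1, 0]

Derivation:
Old toposort: [4, 2, 3, 1, 0, 5]
Added edge: 5->3
Position of 5 (5) > position of 3 (2). Must reorder: 5 must now come before 3.
Run Kahn's algorithm (break ties by smallest node id):
  initial in-degrees: [3, 3, 1, 2, 0, 1]
  ready (indeg=0): [4]
  pop 4: indeg[0]->2; indeg[1]->2; indeg[2]->0; indeg[5]->0 | ready=[2, 5] | order so far=[4]
  pop 2: indeg[0]->1; indeg[1]->1; indeg[3]->1 | ready=[5] | order so far=[4, 2]
  pop 5: indeg[3]->0 | ready=[3] | order so far=[4, 2, 5]
  pop 3: indeg[1]->0 | ready=[1] | order so far=[4, 2, 5, 3]
  pop 1: indeg[0]->0 | ready=[0] | order so far=[4, 2, 5, 3, 1]
  pop 0: no out-edges | ready=[] | order so far=[4, 2, 5, 3, 1, 0]
  Result: [4, 2, 5, 3, 1, 0]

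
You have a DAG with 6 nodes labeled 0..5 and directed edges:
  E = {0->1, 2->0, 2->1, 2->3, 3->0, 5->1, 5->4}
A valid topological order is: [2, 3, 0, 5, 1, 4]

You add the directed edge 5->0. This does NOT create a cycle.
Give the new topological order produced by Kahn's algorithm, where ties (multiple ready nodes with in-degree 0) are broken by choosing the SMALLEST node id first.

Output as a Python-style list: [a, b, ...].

Old toposort: [2, 3, 0, 5, 1, 4]
Added edge: 5->0
Position of 5 (3) > position of 0 (2). Must reorder: 5 must now come before 0.
Run Kahn's algorithm (break ties by smallest node id):
  initial in-degrees: [3, 3, 0, 1, 1, 0]
  ready (indeg=0): [2, 5]
  pop 2: indeg[0]->2; indeg[1]->2; indeg[3]->0 | ready=[3, 5] | order so far=[2]
  pop 3: indeg[0]->1 | ready=[5] | order so far=[2, 3]
  pop 5: indeg[0]->0; indeg[1]->1; indeg[4]->0 | ready=[0, 4] | order so far=[2, 3, 5]
  pop 0: indeg[1]->0 | ready=[1, 4] | order so far=[2, 3, 5, 0]
  pop 1: no out-edges | ready=[4] | order so far=[2, 3, 5, 0, 1]
  pop 4: no out-edges | ready=[] | order so far=[2, 3, 5, 0, 1, 4]
  Result: [2, 3, 5, 0, 1, 4]

Answer: [2, 3, 5, 0, 1, 4]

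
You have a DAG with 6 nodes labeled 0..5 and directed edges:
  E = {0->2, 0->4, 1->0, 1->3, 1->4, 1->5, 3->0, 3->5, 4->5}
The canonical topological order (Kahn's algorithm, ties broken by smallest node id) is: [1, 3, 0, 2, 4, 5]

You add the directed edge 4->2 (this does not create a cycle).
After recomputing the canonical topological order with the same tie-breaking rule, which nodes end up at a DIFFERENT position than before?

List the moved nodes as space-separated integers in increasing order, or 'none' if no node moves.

Old toposort: [1, 3, 0, 2, 4, 5]
Added edge 4->2
Recompute Kahn (smallest-id tiebreak):
  initial in-degrees: [2, 0, 2, 1, 2, 3]
  ready (indeg=0): [1]
  pop 1: indeg[0]->1; indeg[3]->0; indeg[4]->1; indeg[5]->2 | ready=[3] | order so far=[1]
  pop 3: indeg[0]->0; indeg[5]->1 | ready=[0] | order so far=[1, 3]
  pop 0: indeg[2]->1; indeg[4]->0 | ready=[4] | order so far=[1, 3, 0]
  pop 4: indeg[2]->0; indeg[5]->0 | ready=[2, 5] | order so far=[1, 3, 0, 4]
  pop 2: no out-edges | ready=[5] | order so far=[1, 3, 0, 4, 2]
  pop 5: no out-edges | ready=[] | order so far=[1, 3, 0, 4, 2, 5]
New canonical toposort: [1, 3, 0, 4, 2, 5]
Compare positions:
  Node 0: index 2 -> 2 (same)
  Node 1: index 0 -> 0 (same)
  Node 2: index 3 -> 4 (moved)
  Node 3: index 1 -> 1 (same)
  Node 4: index 4 -> 3 (moved)
  Node 5: index 5 -> 5 (same)
Nodes that changed position: 2 4

Answer: 2 4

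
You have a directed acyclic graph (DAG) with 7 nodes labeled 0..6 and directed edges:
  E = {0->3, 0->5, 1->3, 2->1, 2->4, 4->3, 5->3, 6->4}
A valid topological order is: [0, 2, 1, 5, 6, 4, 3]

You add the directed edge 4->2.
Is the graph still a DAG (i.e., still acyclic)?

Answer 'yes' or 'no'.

Answer: no

Derivation:
Given toposort: [0, 2, 1, 5, 6, 4, 3]
Position of 4: index 5; position of 2: index 1
New edge 4->2: backward (u after v in old order)
Backward edge: old toposort is now invalid. Check if this creates a cycle.
Does 2 already reach 4? Reachable from 2: [1, 2, 3, 4]. YES -> cycle!
Still a DAG? no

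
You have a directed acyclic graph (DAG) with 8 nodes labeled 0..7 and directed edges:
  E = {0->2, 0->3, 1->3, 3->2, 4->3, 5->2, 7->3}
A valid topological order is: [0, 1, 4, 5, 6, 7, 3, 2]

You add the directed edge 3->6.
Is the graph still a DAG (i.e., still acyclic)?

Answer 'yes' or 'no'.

Answer: yes

Derivation:
Given toposort: [0, 1, 4, 5, 6, 7, 3, 2]
Position of 3: index 6; position of 6: index 4
New edge 3->6: backward (u after v in old order)
Backward edge: old toposort is now invalid. Check if this creates a cycle.
Does 6 already reach 3? Reachable from 6: [6]. NO -> still a DAG (reorder needed).
Still a DAG? yes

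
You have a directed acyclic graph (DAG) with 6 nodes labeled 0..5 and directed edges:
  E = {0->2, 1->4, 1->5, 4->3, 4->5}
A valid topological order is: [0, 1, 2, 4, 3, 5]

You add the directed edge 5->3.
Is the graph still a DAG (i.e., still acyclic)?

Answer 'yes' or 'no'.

Given toposort: [0, 1, 2, 4, 3, 5]
Position of 5: index 5; position of 3: index 4
New edge 5->3: backward (u after v in old order)
Backward edge: old toposort is now invalid. Check if this creates a cycle.
Does 3 already reach 5? Reachable from 3: [3]. NO -> still a DAG (reorder needed).
Still a DAG? yes

Answer: yes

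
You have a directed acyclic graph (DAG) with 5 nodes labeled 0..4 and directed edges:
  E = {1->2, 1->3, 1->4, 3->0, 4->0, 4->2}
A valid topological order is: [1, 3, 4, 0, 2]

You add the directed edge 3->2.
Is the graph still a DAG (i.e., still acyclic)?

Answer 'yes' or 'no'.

Answer: yes

Derivation:
Given toposort: [1, 3, 4, 0, 2]
Position of 3: index 1; position of 2: index 4
New edge 3->2: forward
Forward edge: respects the existing order. Still a DAG, same toposort still valid.
Still a DAG? yes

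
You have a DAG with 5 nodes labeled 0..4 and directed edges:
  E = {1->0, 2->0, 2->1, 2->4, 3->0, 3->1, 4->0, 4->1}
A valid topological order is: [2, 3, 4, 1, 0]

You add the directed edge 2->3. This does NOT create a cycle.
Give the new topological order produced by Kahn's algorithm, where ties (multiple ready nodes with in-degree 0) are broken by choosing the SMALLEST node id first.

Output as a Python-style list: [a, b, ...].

Answer: [2, 3, 4, 1, 0]

Derivation:
Old toposort: [2, 3, 4, 1, 0]
Added edge: 2->3
Position of 2 (0) < position of 3 (1). Old order still valid.
Run Kahn's algorithm (break ties by smallest node id):
  initial in-degrees: [4, 3, 0, 1, 1]
  ready (indeg=0): [2]
  pop 2: indeg[0]->3; indeg[1]->2; indeg[3]->0; indeg[4]->0 | ready=[3, 4] | order so far=[2]
  pop 3: indeg[0]->2; indeg[1]->1 | ready=[4] | order so far=[2, 3]
  pop 4: indeg[0]->1; indeg[1]->0 | ready=[1] | order so far=[2, 3, 4]
  pop 1: indeg[0]->0 | ready=[0] | order so far=[2, 3, 4, 1]
  pop 0: no out-edges | ready=[] | order so far=[2, 3, 4, 1, 0]
  Result: [2, 3, 4, 1, 0]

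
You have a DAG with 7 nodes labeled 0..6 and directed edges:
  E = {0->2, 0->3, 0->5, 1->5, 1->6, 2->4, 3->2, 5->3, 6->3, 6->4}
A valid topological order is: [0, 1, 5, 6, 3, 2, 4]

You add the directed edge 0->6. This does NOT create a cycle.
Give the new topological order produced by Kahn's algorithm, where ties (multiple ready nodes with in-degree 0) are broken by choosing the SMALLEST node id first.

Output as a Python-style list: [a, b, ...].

Answer: [0, 1, 5, 6, 3, 2, 4]

Derivation:
Old toposort: [0, 1, 5, 6, 3, 2, 4]
Added edge: 0->6
Position of 0 (0) < position of 6 (3). Old order still valid.
Run Kahn's algorithm (break ties by smallest node id):
  initial in-degrees: [0, 0, 2, 3, 2, 2, 2]
  ready (indeg=0): [0, 1]
  pop 0: indeg[2]->1; indeg[3]->2; indeg[5]->1; indeg[6]->1 | ready=[1] | order so far=[0]
  pop 1: indeg[5]->0; indeg[6]->0 | ready=[5, 6] | order so far=[0, 1]
  pop 5: indeg[3]->1 | ready=[6] | order so far=[0, 1, 5]
  pop 6: indeg[3]->0; indeg[4]->1 | ready=[3] | order so far=[0, 1, 5, 6]
  pop 3: indeg[2]->0 | ready=[2] | order so far=[0, 1, 5, 6, 3]
  pop 2: indeg[4]->0 | ready=[4] | order so far=[0, 1, 5, 6, 3, 2]
  pop 4: no out-edges | ready=[] | order so far=[0, 1, 5, 6, 3, 2, 4]
  Result: [0, 1, 5, 6, 3, 2, 4]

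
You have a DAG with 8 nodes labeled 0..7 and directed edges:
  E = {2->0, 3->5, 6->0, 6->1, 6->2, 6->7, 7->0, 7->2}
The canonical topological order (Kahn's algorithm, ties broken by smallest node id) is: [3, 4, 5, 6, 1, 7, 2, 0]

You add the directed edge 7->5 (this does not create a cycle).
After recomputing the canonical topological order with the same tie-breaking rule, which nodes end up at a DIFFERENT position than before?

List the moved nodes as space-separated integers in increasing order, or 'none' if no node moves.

Answer: 0 1 2 5 6 7

Derivation:
Old toposort: [3, 4, 5, 6, 1, 7, 2, 0]
Added edge 7->5
Recompute Kahn (smallest-id tiebreak):
  initial in-degrees: [3, 1, 2, 0, 0, 2, 0, 1]
  ready (indeg=0): [3, 4, 6]
  pop 3: indeg[5]->1 | ready=[4, 6] | order so far=[3]
  pop 4: no out-edges | ready=[6] | order so far=[3, 4]
  pop 6: indeg[0]->2; indeg[1]->0; indeg[2]->1; indeg[7]->0 | ready=[1, 7] | order so far=[3, 4, 6]
  pop 1: no out-edges | ready=[7] | order so far=[3, 4, 6, 1]
  pop 7: indeg[0]->1; indeg[2]->0; indeg[5]->0 | ready=[2, 5] | order so far=[3, 4, 6, 1, 7]
  pop 2: indeg[0]->0 | ready=[0, 5] | order so far=[3, 4, 6, 1, 7, 2]
  pop 0: no out-edges | ready=[5] | order so far=[3, 4, 6, 1, 7, 2, 0]
  pop 5: no out-edges | ready=[] | order so far=[3, 4, 6, 1, 7, 2, 0, 5]
New canonical toposort: [3, 4, 6, 1, 7, 2, 0, 5]
Compare positions:
  Node 0: index 7 -> 6 (moved)
  Node 1: index 4 -> 3 (moved)
  Node 2: index 6 -> 5 (moved)
  Node 3: index 0 -> 0 (same)
  Node 4: index 1 -> 1 (same)
  Node 5: index 2 -> 7 (moved)
  Node 6: index 3 -> 2 (moved)
  Node 7: index 5 -> 4 (moved)
Nodes that changed position: 0 1 2 5 6 7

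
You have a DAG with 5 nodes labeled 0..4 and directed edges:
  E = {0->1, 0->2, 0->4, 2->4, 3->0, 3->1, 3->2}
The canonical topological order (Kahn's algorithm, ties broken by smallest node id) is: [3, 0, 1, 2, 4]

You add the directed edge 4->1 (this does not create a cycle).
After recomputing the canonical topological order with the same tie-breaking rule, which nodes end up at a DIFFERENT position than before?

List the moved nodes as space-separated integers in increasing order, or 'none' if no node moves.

Answer: 1 2 4

Derivation:
Old toposort: [3, 0, 1, 2, 4]
Added edge 4->1
Recompute Kahn (smallest-id tiebreak):
  initial in-degrees: [1, 3, 2, 0, 2]
  ready (indeg=0): [3]
  pop 3: indeg[0]->0; indeg[1]->2; indeg[2]->1 | ready=[0] | order so far=[3]
  pop 0: indeg[1]->1; indeg[2]->0; indeg[4]->1 | ready=[2] | order so far=[3, 0]
  pop 2: indeg[4]->0 | ready=[4] | order so far=[3, 0, 2]
  pop 4: indeg[1]->0 | ready=[1] | order so far=[3, 0, 2, 4]
  pop 1: no out-edges | ready=[] | order so far=[3, 0, 2, 4, 1]
New canonical toposort: [3, 0, 2, 4, 1]
Compare positions:
  Node 0: index 1 -> 1 (same)
  Node 1: index 2 -> 4 (moved)
  Node 2: index 3 -> 2 (moved)
  Node 3: index 0 -> 0 (same)
  Node 4: index 4 -> 3 (moved)
Nodes that changed position: 1 2 4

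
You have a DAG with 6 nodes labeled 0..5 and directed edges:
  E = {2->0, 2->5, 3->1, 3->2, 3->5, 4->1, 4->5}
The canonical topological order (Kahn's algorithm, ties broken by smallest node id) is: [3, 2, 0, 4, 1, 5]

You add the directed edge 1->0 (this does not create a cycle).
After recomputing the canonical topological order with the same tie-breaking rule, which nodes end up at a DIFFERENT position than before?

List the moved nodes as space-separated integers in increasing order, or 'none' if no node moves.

Answer: 0 1 4

Derivation:
Old toposort: [3, 2, 0, 4, 1, 5]
Added edge 1->0
Recompute Kahn (smallest-id tiebreak):
  initial in-degrees: [2, 2, 1, 0, 0, 3]
  ready (indeg=0): [3, 4]
  pop 3: indeg[1]->1; indeg[2]->0; indeg[5]->2 | ready=[2, 4] | order so far=[3]
  pop 2: indeg[0]->1; indeg[5]->1 | ready=[4] | order so far=[3, 2]
  pop 4: indeg[1]->0; indeg[5]->0 | ready=[1, 5] | order so far=[3, 2, 4]
  pop 1: indeg[0]->0 | ready=[0, 5] | order so far=[3, 2, 4, 1]
  pop 0: no out-edges | ready=[5] | order so far=[3, 2, 4, 1, 0]
  pop 5: no out-edges | ready=[] | order so far=[3, 2, 4, 1, 0, 5]
New canonical toposort: [3, 2, 4, 1, 0, 5]
Compare positions:
  Node 0: index 2 -> 4 (moved)
  Node 1: index 4 -> 3 (moved)
  Node 2: index 1 -> 1 (same)
  Node 3: index 0 -> 0 (same)
  Node 4: index 3 -> 2 (moved)
  Node 5: index 5 -> 5 (same)
Nodes that changed position: 0 1 4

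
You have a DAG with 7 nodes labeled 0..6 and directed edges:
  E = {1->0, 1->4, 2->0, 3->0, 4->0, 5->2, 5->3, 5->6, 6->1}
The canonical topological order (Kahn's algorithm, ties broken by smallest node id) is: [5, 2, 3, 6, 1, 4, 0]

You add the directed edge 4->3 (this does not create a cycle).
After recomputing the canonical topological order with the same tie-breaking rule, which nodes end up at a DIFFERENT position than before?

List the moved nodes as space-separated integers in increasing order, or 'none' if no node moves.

Answer: 1 3 4 6

Derivation:
Old toposort: [5, 2, 3, 6, 1, 4, 0]
Added edge 4->3
Recompute Kahn (smallest-id tiebreak):
  initial in-degrees: [4, 1, 1, 2, 1, 0, 1]
  ready (indeg=0): [5]
  pop 5: indeg[2]->0; indeg[3]->1; indeg[6]->0 | ready=[2, 6] | order so far=[5]
  pop 2: indeg[0]->3 | ready=[6] | order so far=[5, 2]
  pop 6: indeg[1]->0 | ready=[1] | order so far=[5, 2, 6]
  pop 1: indeg[0]->2; indeg[4]->0 | ready=[4] | order so far=[5, 2, 6, 1]
  pop 4: indeg[0]->1; indeg[3]->0 | ready=[3] | order so far=[5, 2, 6, 1, 4]
  pop 3: indeg[0]->0 | ready=[0] | order so far=[5, 2, 6, 1, 4, 3]
  pop 0: no out-edges | ready=[] | order so far=[5, 2, 6, 1, 4, 3, 0]
New canonical toposort: [5, 2, 6, 1, 4, 3, 0]
Compare positions:
  Node 0: index 6 -> 6 (same)
  Node 1: index 4 -> 3 (moved)
  Node 2: index 1 -> 1 (same)
  Node 3: index 2 -> 5 (moved)
  Node 4: index 5 -> 4 (moved)
  Node 5: index 0 -> 0 (same)
  Node 6: index 3 -> 2 (moved)
Nodes that changed position: 1 3 4 6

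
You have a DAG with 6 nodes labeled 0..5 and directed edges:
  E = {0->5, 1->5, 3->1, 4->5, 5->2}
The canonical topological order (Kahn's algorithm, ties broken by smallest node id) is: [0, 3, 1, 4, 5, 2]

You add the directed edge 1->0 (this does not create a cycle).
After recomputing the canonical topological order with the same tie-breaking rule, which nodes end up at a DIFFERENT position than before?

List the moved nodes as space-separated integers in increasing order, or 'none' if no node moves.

Answer: 0 1 3

Derivation:
Old toposort: [0, 3, 1, 4, 5, 2]
Added edge 1->0
Recompute Kahn (smallest-id tiebreak):
  initial in-degrees: [1, 1, 1, 0, 0, 3]
  ready (indeg=0): [3, 4]
  pop 3: indeg[1]->0 | ready=[1, 4] | order so far=[3]
  pop 1: indeg[0]->0; indeg[5]->2 | ready=[0, 4] | order so far=[3, 1]
  pop 0: indeg[5]->1 | ready=[4] | order so far=[3, 1, 0]
  pop 4: indeg[5]->0 | ready=[5] | order so far=[3, 1, 0, 4]
  pop 5: indeg[2]->0 | ready=[2] | order so far=[3, 1, 0, 4, 5]
  pop 2: no out-edges | ready=[] | order so far=[3, 1, 0, 4, 5, 2]
New canonical toposort: [3, 1, 0, 4, 5, 2]
Compare positions:
  Node 0: index 0 -> 2 (moved)
  Node 1: index 2 -> 1 (moved)
  Node 2: index 5 -> 5 (same)
  Node 3: index 1 -> 0 (moved)
  Node 4: index 3 -> 3 (same)
  Node 5: index 4 -> 4 (same)
Nodes that changed position: 0 1 3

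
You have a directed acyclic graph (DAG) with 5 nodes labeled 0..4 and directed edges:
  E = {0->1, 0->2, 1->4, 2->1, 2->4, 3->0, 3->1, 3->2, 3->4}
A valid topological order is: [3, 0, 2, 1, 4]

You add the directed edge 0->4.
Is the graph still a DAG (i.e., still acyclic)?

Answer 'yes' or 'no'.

Answer: yes

Derivation:
Given toposort: [3, 0, 2, 1, 4]
Position of 0: index 1; position of 4: index 4
New edge 0->4: forward
Forward edge: respects the existing order. Still a DAG, same toposort still valid.
Still a DAG? yes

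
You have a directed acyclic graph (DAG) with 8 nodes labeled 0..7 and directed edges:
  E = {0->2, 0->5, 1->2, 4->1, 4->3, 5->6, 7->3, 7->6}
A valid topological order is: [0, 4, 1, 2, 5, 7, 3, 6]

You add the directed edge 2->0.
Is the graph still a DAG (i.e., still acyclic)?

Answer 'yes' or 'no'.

Answer: no

Derivation:
Given toposort: [0, 4, 1, 2, 5, 7, 3, 6]
Position of 2: index 3; position of 0: index 0
New edge 2->0: backward (u after v in old order)
Backward edge: old toposort is now invalid. Check if this creates a cycle.
Does 0 already reach 2? Reachable from 0: [0, 2, 5, 6]. YES -> cycle!
Still a DAG? no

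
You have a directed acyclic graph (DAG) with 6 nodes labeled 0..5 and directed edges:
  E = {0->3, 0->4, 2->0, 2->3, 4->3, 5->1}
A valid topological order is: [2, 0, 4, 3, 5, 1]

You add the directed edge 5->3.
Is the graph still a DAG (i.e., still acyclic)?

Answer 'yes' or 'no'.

Given toposort: [2, 0, 4, 3, 5, 1]
Position of 5: index 4; position of 3: index 3
New edge 5->3: backward (u after v in old order)
Backward edge: old toposort is now invalid. Check if this creates a cycle.
Does 3 already reach 5? Reachable from 3: [3]. NO -> still a DAG (reorder needed).
Still a DAG? yes

Answer: yes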